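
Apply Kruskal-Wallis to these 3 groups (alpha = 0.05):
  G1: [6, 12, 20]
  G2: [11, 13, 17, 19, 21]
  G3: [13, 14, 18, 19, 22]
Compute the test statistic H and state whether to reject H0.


Step 1: Combine all N = 13 observations and assign midranks.
sorted (value, group, rank): (6,G1,1), (11,G2,2), (12,G1,3), (13,G2,4.5), (13,G3,4.5), (14,G3,6), (17,G2,7), (18,G3,8), (19,G2,9.5), (19,G3,9.5), (20,G1,11), (21,G2,12), (22,G3,13)
Step 2: Sum ranks within each group.
R_1 = 15 (n_1 = 3)
R_2 = 35 (n_2 = 5)
R_3 = 41 (n_3 = 5)
Step 3: H = 12/(N(N+1)) * sum(R_i^2/n_i) - 3(N+1)
     = 12/(13*14) * (15^2/3 + 35^2/5 + 41^2/5) - 3*14
     = 0.065934 * 656.2 - 42
     = 1.265934.
Step 4: Ties present; correction factor C = 1 - 12/(13^3 - 13) = 0.994505. Corrected H = 1.265934 / 0.994505 = 1.272928.
Step 5: Under H0, H ~ chi^2(2); p-value = 0.529160.
Step 6: alpha = 0.05. fail to reject H0.

H = 1.2729, df = 2, p = 0.529160, fail to reject H0.


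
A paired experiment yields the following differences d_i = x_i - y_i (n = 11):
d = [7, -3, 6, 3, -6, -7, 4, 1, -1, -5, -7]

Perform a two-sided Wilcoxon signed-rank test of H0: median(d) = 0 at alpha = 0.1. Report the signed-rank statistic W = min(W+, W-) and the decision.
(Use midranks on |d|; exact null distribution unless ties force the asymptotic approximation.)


Step 1: Drop any zero differences (none here) and take |d_i|.
|d| = [7, 3, 6, 3, 6, 7, 4, 1, 1, 5, 7]
Step 2: Midrank |d_i| (ties get averaged ranks).
ranks: |7|->10, |3|->3.5, |6|->7.5, |3|->3.5, |6|->7.5, |7|->10, |4|->5, |1|->1.5, |1|->1.5, |5|->6, |7|->10
Step 3: Attach original signs; sum ranks with positive sign and with negative sign.
W+ = 10 + 7.5 + 3.5 + 5 + 1.5 = 27.5
W- = 3.5 + 7.5 + 10 + 1.5 + 6 + 10 = 38.5
(Check: W+ + W- = 66 should equal n(n+1)/2 = 66.)
Step 4: Test statistic W = min(W+, W-) = 27.5.
Step 5: Ties in |d|, so use the tie-corrected normal approximation.
        E[W] = n(n+1)/4 = 11*12/4 = 33.
        Tie groups: |d|=1 (t=2), |d|=3 (t=2), |d|=6 (t=2), |d|=7 (t=3); sum(t^3 - t) = 42.
        Var[W] = n(n+1)(2n+1)/24 - sum(t^3-t)/48 = 3036/24 - 42/48 = 125.625.
        z = (W - E[W]) / sqrt(Var[W]) = (27.5 - 33) / 11.2083 = -0.4907.
        Two-sided p = 2*Phi(z) = 0.623632.
Step 6: alpha = 0.1. fail to reject H0.

W+ = 27.5, W- = 38.5, W = min = 27.5, p = 0.623632, fail to reject H0.


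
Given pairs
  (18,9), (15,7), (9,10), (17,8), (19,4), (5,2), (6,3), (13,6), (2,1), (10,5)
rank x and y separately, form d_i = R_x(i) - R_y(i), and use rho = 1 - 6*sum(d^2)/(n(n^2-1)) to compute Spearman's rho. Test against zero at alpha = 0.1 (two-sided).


Step 1: Rank x and y separately (midranks; no ties here).
rank(x): 18->9, 15->7, 9->4, 17->8, 19->10, 5->2, 6->3, 13->6, 2->1, 10->5
rank(y): 9->9, 7->7, 10->10, 8->8, 4->4, 2->2, 3->3, 6->6, 1->1, 5->5
Step 2: d_i = R_x(i) - R_y(i); compute d_i^2.
  (9-9)^2=0, (7-7)^2=0, (4-10)^2=36, (8-8)^2=0, (10-4)^2=36, (2-2)^2=0, (3-3)^2=0, (6-6)^2=0, (1-1)^2=0, (5-5)^2=0
sum(d^2) = 72.
Step 3: rho = 1 - 6*72 / (10*(10^2 - 1)) = 1 - 432/990 = 0.563636.
Step 4: Under H0, t = rho * sqrt((n-2)/(1-rho^2)) = 1.9300 ~ t(8).
Step 5: Two-sided p-value from the t-distribution with 8 df = 0.089724.
Step 6: alpha = 0.1. reject H0.

rho = 0.5636, p = 0.089724, reject H0 at alpha = 0.1.


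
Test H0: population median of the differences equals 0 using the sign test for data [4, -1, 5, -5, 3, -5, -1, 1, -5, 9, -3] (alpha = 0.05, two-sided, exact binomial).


Step 1: Discard zero differences. Original n = 11; n_eff = number of nonzero differences = 11.
Nonzero differences (with sign): +4, -1, +5, -5, +3, -5, -1, +1, -5, +9, -3
Step 2: Count signs: positive = 5, negative = 6.
Step 3: Under H0: P(positive) = 0.5, so the number of positives S ~ Bin(11, 0.5).
Step 4: Two-sided exact p-value = sum of Bin(11,0.5) probabilities at or below the observed probability = 1.000000.
Step 5: alpha = 0.05. fail to reject H0.

n_eff = 11, pos = 5, neg = 6, p = 1.000000, fail to reject H0.


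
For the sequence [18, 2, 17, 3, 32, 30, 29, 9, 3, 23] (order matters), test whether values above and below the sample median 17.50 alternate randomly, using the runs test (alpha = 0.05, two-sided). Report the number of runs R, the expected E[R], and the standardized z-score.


Step 1: Compute median = 17.50; label A = above, B = below.
Labels in order: ABBBAAABBA  (n_A = 5, n_B = 5)
Step 2: Count runs R = 5.
Step 3: Under H0 (random ordering), E[R] = 2*n_A*n_B/(n_A+n_B) + 1 = 2*5*5/10 + 1 = 6.0000.
        Var[R] = 2*n_A*n_B*(2*n_A*n_B - n_A - n_B) / ((n_A+n_B)^2 * (n_A+n_B-1)) = 2000/900 = 2.2222.
        SD[R] = 1.4907.
Step 4: Continuity-corrected z = (R + 0.5 - E[R]) / SD[R] = (5 + 0.5 - 6.0000) / 1.4907 = -0.3354.
Step 5: Two-sided p-value via normal approximation = 2*(1 - Phi(|z|)) = 0.737316.
Step 6: alpha = 0.05. fail to reject H0.

R = 5, z = -0.3354, p = 0.737316, fail to reject H0.


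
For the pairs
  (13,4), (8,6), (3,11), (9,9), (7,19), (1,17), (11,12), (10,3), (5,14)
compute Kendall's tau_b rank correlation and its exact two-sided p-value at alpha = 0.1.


Step 1: Enumerate the 36 unordered pairs (i,j) with i<j and classify each by sign(x_j-x_i) * sign(y_j-y_i).
  (1,2):dx=-5,dy=+2->D; (1,3):dx=-10,dy=+7->D; (1,4):dx=-4,dy=+5->D; (1,5):dx=-6,dy=+15->D
  (1,6):dx=-12,dy=+13->D; (1,7):dx=-2,dy=+8->D; (1,8):dx=-3,dy=-1->C; (1,9):dx=-8,dy=+10->D
  (2,3):dx=-5,dy=+5->D; (2,4):dx=+1,dy=+3->C; (2,5):dx=-1,dy=+13->D; (2,6):dx=-7,dy=+11->D
  (2,7):dx=+3,dy=+6->C; (2,8):dx=+2,dy=-3->D; (2,9):dx=-3,dy=+8->D; (3,4):dx=+6,dy=-2->D
  (3,5):dx=+4,dy=+8->C; (3,6):dx=-2,dy=+6->D; (3,7):dx=+8,dy=+1->C; (3,8):dx=+7,dy=-8->D
  (3,9):dx=+2,dy=+3->C; (4,5):dx=-2,dy=+10->D; (4,6):dx=-8,dy=+8->D; (4,7):dx=+2,dy=+3->C
  (4,8):dx=+1,dy=-6->D; (4,9):dx=-4,dy=+5->D; (5,6):dx=-6,dy=-2->C; (5,7):dx=+4,dy=-7->D
  (5,8):dx=+3,dy=-16->D; (5,9):dx=-2,dy=-5->C; (6,7):dx=+10,dy=-5->D; (6,8):dx=+9,dy=-14->D
  (6,9):dx=+4,dy=-3->D; (7,8):dx=-1,dy=-9->C; (7,9):dx=-6,dy=+2->D; (8,9):dx=-5,dy=+11->D
Step 2: C = 10, D = 26, total pairs = 36.
Step 3: tau = (C - D)/(n(n-1)/2) = (10 - 26)/36 = -0.444444.
Step 4: Exact two-sided p-value (enumerate n! = 362880 permutations of y under H0): p = 0.119439.
Step 5: alpha = 0.1. fail to reject H0.

tau_b = -0.4444 (C=10, D=26), p = 0.119439, fail to reject H0.


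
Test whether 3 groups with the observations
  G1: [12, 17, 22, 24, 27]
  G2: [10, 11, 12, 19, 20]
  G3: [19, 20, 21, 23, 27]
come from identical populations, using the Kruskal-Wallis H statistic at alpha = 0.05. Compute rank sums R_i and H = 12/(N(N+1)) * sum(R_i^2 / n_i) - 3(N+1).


Step 1: Combine all N = 15 observations and assign midranks.
sorted (value, group, rank): (10,G2,1), (11,G2,2), (12,G1,3.5), (12,G2,3.5), (17,G1,5), (19,G2,6.5), (19,G3,6.5), (20,G2,8.5), (20,G3,8.5), (21,G3,10), (22,G1,11), (23,G3,12), (24,G1,13), (27,G1,14.5), (27,G3,14.5)
Step 2: Sum ranks within each group.
R_1 = 47 (n_1 = 5)
R_2 = 21.5 (n_2 = 5)
R_3 = 51.5 (n_3 = 5)
Step 3: H = 12/(N(N+1)) * sum(R_i^2/n_i) - 3(N+1)
     = 12/(15*16) * (47^2/5 + 21.5^2/5 + 51.5^2/5) - 3*16
     = 0.050000 * 1064.7 - 48
     = 5.235000.
Step 4: Ties present; correction factor C = 1 - 24/(15^3 - 15) = 0.992857. Corrected H = 5.235000 / 0.992857 = 5.272662.
Step 5: Under H0, H ~ chi^2(2); p-value = 0.071624.
Step 6: alpha = 0.05. fail to reject H0.

H = 5.2727, df = 2, p = 0.071624, fail to reject H0.


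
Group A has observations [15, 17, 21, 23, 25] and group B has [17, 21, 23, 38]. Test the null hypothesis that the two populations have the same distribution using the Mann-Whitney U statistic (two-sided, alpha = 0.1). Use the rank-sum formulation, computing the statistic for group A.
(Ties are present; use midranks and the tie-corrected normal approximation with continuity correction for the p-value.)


Step 1: Combine and sort all 9 observations; assign midranks.
sorted (value, group): (15,X), (17,X), (17,Y), (21,X), (21,Y), (23,X), (23,Y), (25,X), (38,Y)
ranks: 15->1, 17->2.5, 17->2.5, 21->4.5, 21->4.5, 23->6.5, 23->6.5, 25->8, 38->9
Step 2: Rank sum for X: R1 = 1 + 2.5 + 4.5 + 6.5 + 8 = 22.5.
Step 3: U_X = R1 - n1(n1+1)/2 = 22.5 - 5*6/2 = 22.5 - 15 = 7.5.
       U_Y = n1*n2 - U_X = 20 - 7.5 = 12.5.
Step 4: Ties are present, so use the tie-corrected normal approximation (with continuity correction) for the p-value.
Step 5: p-value = 0.619796; compare to alpha = 0.1. fail to reject H0.

U_X = 7.5, p = 0.619796, fail to reject H0 at alpha = 0.1.


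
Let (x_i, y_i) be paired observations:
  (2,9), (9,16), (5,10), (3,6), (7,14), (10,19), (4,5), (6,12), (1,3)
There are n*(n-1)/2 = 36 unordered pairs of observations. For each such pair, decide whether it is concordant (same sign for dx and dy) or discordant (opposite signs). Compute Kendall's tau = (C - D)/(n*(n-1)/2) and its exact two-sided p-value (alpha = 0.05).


Step 1: Enumerate the 36 unordered pairs (i,j) with i<j and classify each by sign(x_j-x_i) * sign(y_j-y_i).
  (1,2):dx=+7,dy=+7->C; (1,3):dx=+3,dy=+1->C; (1,4):dx=+1,dy=-3->D; (1,5):dx=+5,dy=+5->C
  (1,6):dx=+8,dy=+10->C; (1,7):dx=+2,dy=-4->D; (1,8):dx=+4,dy=+3->C; (1,9):dx=-1,dy=-6->C
  (2,3):dx=-4,dy=-6->C; (2,4):dx=-6,dy=-10->C; (2,5):dx=-2,dy=-2->C; (2,6):dx=+1,dy=+3->C
  (2,7):dx=-5,dy=-11->C; (2,8):dx=-3,dy=-4->C; (2,9):dx=-8,dy=-13->C; (3,4):dx=-2,dy=-4->C
  (3,5):dx=+2,dy=+4->C; (3,6):dx=+5,dy=+9->C; (3,7):dx=-1,dy=-5->C; (3,8):dx=+1,dy=+2->C
  (3,9):dx=-4,dy=-7->C; (4,5):dx=+4,dy=+8->C; (4,6):dx=+7,dy=+13->C; (4,7):dx=+1,dy=-1->D
  (4,8):dx=+3,dy=+6->C; (4,9):dx=-2,dy=-3->C; (5,6):dx=+3,dy=+5->C; (5,7):dx=-3,dy=-9->C
  (5,8):dx=-1,dy=-2->C; (5,9):dx=-6,dy=-11->C; (6,7):dx=-6,dy=-14->C; (6,8):dx=-4,dy=-7->C
  (6,9):dx=-9,dy=-16->C; (7,8):dx=+2,dy=+7->C; (7,9):dx=-3,dy=-2->C; (8,9):dx=-5,dy=-9->C
Step 2: C = 33, D = 3, total pairs = 36.
Step 3: tau = (C - D)/(n(n-1)/2) = (33 - 3)/36 = 0.833333.
Step 4: Exact two-sided p-value (enumerate n! = 362880 permutations of y under H0): p = 0.000854.
Step 5: alpha = 0.05. reject H0.

tau_b = 0.8333 (C=33, D=3), p = 0.000854, reject H0.


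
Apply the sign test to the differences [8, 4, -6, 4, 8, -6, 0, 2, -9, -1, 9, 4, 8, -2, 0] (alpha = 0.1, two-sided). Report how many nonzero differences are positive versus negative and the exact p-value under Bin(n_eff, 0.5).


Step 1: Discard zero differences. Original n = 15; n_eff = number of nonzero differences = 13.
Nonzero differences (with sign): +8, +4, -6, +4, +8, -6, +2, -9, -1, +9, +4, +8, -2
Step 2: Count signs: positive = 8, negative = 5.
Step 3: Under H0: P(positive) = 0.5, so the number of positives S ~ Bin(13, 0.5).
Step 4: Two-sided exact p-value = sum of Bin(13,0.5) probabilities at or below the observed probability = 0.581055.
Step 5: alpha = 0.1. fail to reject H0.

n_eff = 13, pos = 8, neg = 5, p = 0.581055, fail to reject H0.


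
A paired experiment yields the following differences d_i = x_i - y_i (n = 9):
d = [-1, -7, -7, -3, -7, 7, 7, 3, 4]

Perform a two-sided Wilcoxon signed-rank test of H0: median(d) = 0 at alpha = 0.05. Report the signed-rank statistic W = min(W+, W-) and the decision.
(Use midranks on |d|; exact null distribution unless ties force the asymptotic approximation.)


Step 1: Drop any zero differences (none here) and take |d_i|.
|d| = [1, 7, 7, 3, 7, 7, 7, 3, 4]
Step 2: Midrank |d_i| (ties get averaged ranks).
ranks: |1|->1, |7|->7, |7|->7, |3|->2.5, |7|->7, |7|->7, |7|->7, |3|->2.5, |4|->4
Step 3: Attach original signs; sum ranks with positive sign and with negative sign.
W+ = 7 + 7 + 2.5 + 4 = 20.5
W- = 1 + 7 + 7 + 2.5 + 7 = 24.5
(Check: W+ + W- = 45 should equal n(n+1)/2 = 45.)
Step 4: Test statistic W = min(W+, W-) = 20.5.
Step 5: Ties in |d|, so use the tie-corrected normal approximation.
        E[W] = n(n+1)/4 = 9*10/4 = 22.5.
        Tie groups: |d|=3 (t=2), |d|=7 (t=5); sum(t^3 - t) = 126.
        Var[W] = n(n+1)(2n+1)/24 - sum(t^3-t)/48 = 1710/24 - 126/48 = 68.625.
        z = (W - E[W]) / sqrt(Var[W]) = (20.5 - 22.5) / 8.2840 = -0.2414.
        Two-sided p = 2*Phi(z) = 0.809223.
Step 6: alpha = 0.05. fail to reject H0.

W+ = 20.5, W- = 24.5, W = min = 20.5, p = 0.809223, fail to reject H0.


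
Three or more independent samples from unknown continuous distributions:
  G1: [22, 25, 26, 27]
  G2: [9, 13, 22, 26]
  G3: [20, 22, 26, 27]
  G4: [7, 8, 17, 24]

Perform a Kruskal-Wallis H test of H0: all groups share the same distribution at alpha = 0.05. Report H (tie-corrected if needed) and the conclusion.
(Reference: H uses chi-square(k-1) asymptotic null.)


Step 1: Combine all N = 16 observations and assign midranks.
sorted (value, group, rank): (7,G4,1), (8,G4,2), (9,G2,3), (13,G2,4), (17,G4,5), (20,G3,6), (22,G1,8), (22,G2,8), (22,G3,8), (24,G4,10), (25,G1,11), (26,G1,13), (26,G2,13), (26,G3,13), (27,G1,15.5), (27,G3,15.5)
Step 2: Sum ranks within each group.
R_1 = 47.5 (n_1 = 4)
R_2 = 28 (n_2 = 4)
R_3 = 42.5 (n_3 = 4)
R_4 = 18 (n_4 = 4)
Step 3: H = 12/(N(N+1)) * sum(R_i^2/n_i) - 3(N+1)
     = 12/(16*17) * (47.5^2/4 + 28^2/4 + 42.5^2/4 + 18^2/4) - 3*17
     = 0.044118 * 1292.62 - 51
     = 6.027574.
Step 4: Ties present; correction factor C = 1 - 54/(16^3 - 16) = 0.986765. Corrected H = 6.027574 / 0.986765 = 6.108420.
Step 5: Under H0, H ~ chi^2(3); p-value = 0.106453.
Step 6: alpha = 0.05. fail to reject H0.

H = 6.1084, df = 3, p = 0.106453, fail to reject H0.


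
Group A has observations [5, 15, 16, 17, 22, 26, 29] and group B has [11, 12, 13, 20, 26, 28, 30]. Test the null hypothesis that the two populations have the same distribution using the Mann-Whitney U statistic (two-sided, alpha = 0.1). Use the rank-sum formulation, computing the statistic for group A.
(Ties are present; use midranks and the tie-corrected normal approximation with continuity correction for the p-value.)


Step 1: Combine and sort all 14 observations; assign midranks.
sorted (value, group): (5,X), (11,Y), (12,Y), (13,Y), (15,X), (16,X), (17,X), (20,Y), (22,X), (26,X), (26,Y), (28,Y), (29,X), (30,Y)
ranks: 5->1, 11->2, 12->3, 13->4, 15->5, 16->6, 17->7, 20->8, 22->9, 26->10.5, 26->10.5, 28->12, 29->13, 30->14
Step 2: Rank sum for X: R1 = 1 + 5 + 6 + 7 + 9 + 10.5 + 13 = 51.5.
Step 3: U_X = R1 - n1(n1+1)/2 = 51.5 - 7*8/2 = 51.5 - 28 = 23.5.
       U_Y = n1*n2 - U_X = 49 - 23.5 = 25.5.
Step 4: Ties are present, so use the tie-corrected normal approximation (with continuity correction) for the p-value.
Step 5: p-value = 0.949004; compare to alpha = 0.1. fail to reject H0.

U_X = 23.5, p = 0.949004, fail to reject H0 at alpha = 0.1.


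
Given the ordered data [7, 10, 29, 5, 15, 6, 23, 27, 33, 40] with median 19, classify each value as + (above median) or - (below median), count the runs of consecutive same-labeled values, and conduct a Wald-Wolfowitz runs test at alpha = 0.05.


Step 1: Compute median = 19; label A = above, B = below.
Labels in order: BBABBBAAAA  (n_A = 5, n_B = 5)
Step 2: Count runs R = 4.
Step 3: Under H0 (random ordering), E[R] = 2*n_A*n_B/(n_A+n_B) + 1 = 2*5*5/10 + 1 = 6.0000.
        Var[R] = 2*n_A*n_B*(2*n_A*n_B - n_A - n_B) / ((n_A+n_B)^2 * (n_A+n_B-1)) = 2000/900 = 2.2222.
        SD[R] = 1.4907.
Step 4: Continuity-corrected z = (R + 0.5 - E[R]) / SD[R] = (4 + 0.5 - 6.0000) / 1.4907 = -1.0062.
Step 5: Two-sided p-value via normal approximation = 2*(1 - Phi(|z|)) = 0.314305.
Step 6: alpha = 0.05. fail to reject H0.

R = 4, z = -1.0062, p = 0.314305, fail to reject H0.


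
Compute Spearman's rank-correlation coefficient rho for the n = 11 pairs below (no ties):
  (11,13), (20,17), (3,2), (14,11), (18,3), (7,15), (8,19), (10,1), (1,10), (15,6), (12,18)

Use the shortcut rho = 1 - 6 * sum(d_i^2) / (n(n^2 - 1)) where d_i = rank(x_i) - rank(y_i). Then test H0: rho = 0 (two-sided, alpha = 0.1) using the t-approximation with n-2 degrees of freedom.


Step 1: Rank x and y separately (midranks; no ties here).
rank(x): 11->6, 20->11, 3->2, 14->8, 18->10, 7->3, 8->4, 10->5, 1->1, 15->9, 12->7
rank(y): 13->7, 17->9, 2->2, 11->6, 3->3, 15->8, 19->11, 1->1, 10->5, 6->4, 18->10
Step 2: d_i = R_x(i) - R_y(i); compute d_i^2.
  (6-7)^2=1, (11-9)^2=4, (2-2)^2=0, (8-6)^2=4, (10-3)^2=49, (3-8)^2=25, (4-11)^2=49, (5-1)^2=16, (1-5)^2=16, (9-4)^2=25, (7-10)^2=9
sum(d^2) = 198.
Step 3: rho = 1 - 6*198 / (11*(11^2 - 1)) = 1 - 1188/1320 = 0.100000.
Step 4: Under H0, t = rho * sqrt((n-2)/(1-rho^2)) = 0.3015 ~ t(9).
Step 5: Two-sided p-value from the t-distribution with 9 df = 0.769875.
Step 6: alpha = 0.1. fail to reject H0.

rho = 0.1000, p = 0.769875, fail to reject H0 at alpha = 0.1.


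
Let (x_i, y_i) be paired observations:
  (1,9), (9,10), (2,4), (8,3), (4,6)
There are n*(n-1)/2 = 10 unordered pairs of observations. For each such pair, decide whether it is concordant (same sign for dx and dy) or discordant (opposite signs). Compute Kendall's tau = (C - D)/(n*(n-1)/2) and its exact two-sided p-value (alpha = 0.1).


Step 1: Enumerate the 10 unordered pairs (i,j) with i<j and classify each by sign(x_j-x_i) * sign(y_j-y_i).
  (1,2):dx=+8,dy=+1->C; (1,3):dx=+1,dy=-5->D; (1,4):dx=+7,dy=-6->D; (1,5):dx=+3,dy=-3->D
  (2,3):dx=-7,dy=-6->C; (2,4):dx=-1,dy=-7->C; (2,5):dx=-5,dy=-4->C; (3,4):dx=+6,dy=-1->D
  (3,5):dx=+2,dy=+2->C; (4,5):dx=-4,dy=+3->D
Step 2: C = 5, D = 5, total pairs = 10.
Step 3: tau = (C - D)/(n(n-1)/2) = (5 - 5)/10 = 0.000000.
Step 4: Exact two-sided p-value (enumerate n! = 120 permutations of y under H0): p = 1.000000.
Step 5: alpha = 0.1. fail to reject H0.

tau_b = 0.0000 (C=5, D=5), p = 1.000000, fail to reject H0.


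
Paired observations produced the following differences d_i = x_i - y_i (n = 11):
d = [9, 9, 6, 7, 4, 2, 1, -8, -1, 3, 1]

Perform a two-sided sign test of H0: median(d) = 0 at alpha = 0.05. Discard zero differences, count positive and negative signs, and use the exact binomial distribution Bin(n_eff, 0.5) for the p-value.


Step 1: Discard zero differences. Original n = 11; n_eff = number of nonzero differences = 11.
Nonzero differences (with sign): +9, +9, +6, +7, +4, +2, +1, -8, -1, +3, +1
Step 2: Count signs: positive = 9, negative = 2.
Step 3: Under H0: P(positive) = 0.5, so the number of positives S ~ Bin(11, 0.5).
Step 4: Two-sided exact p-value = sum of Bin(11,0.5) probabilities at or below the observed probability = 0.065430.
Step 5: alpha = 0.05. fail to reject H0.

n_eff = 11, pos = 9, neg = 2, p = 0.065430, fail to reject H0.


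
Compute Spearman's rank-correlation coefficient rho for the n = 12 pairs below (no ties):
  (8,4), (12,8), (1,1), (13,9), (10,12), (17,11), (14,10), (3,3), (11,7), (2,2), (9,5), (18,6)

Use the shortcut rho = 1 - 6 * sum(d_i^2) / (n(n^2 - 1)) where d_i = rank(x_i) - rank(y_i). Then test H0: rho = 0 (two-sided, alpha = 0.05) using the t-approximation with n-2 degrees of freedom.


Step 1: Rank x and y separately (midranks; no ties here).
rank(x): 8->4, 12->8, 1->1, 13->9, 10->6, 17->11, 14->10, 3->3, 11->7, 2->2, 9->5, 18->12
rank(y): 4->4, 8->8, 1->1, 9->9, 12->12, 11->11, 10->10, 3->3, 7->7, 2->2, 5->5, 6->6
Step 2: d_i = R_x(i) - R_y(i); compute d_i^2.
  (4-4)^2=0, (8-8)^2=0, (1-1)^2=0, (9-9)^2=0, (6-12)^2=36, (11-11)^2=0, (10-10)^2=0, (3-3)^2=0, (7-7)^2=0, (2-2)^2=0, (5-5)^2=0, (12-6)^2=36
sum(d^2) = 72.
Step 3: rho = 1 - 6*72 / (12*(12^2 - 1)) = 1 - 432/1716 = 0.748252.
Step 4: Under H0, t = rho * sqrt((n-2)/(1-rho^2)) = 3.5667 ~ t(10).
Step 5: Two-sided p-value from the t-distribution with 10 df = 0.005124.
Step 6: alpha = 0.05. reject H0.

rho = 0.7483, p = 0.005124, reject H0 at alpha = 0.05.


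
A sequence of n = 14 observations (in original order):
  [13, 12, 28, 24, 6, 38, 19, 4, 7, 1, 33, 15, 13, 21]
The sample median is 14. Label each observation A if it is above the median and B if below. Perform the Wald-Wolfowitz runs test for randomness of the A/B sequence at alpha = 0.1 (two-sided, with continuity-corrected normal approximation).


Step 1: Compute median = 14; label A = above, B = below.
Labels in order: BBAABAABBBAABA  (n_A = 7, n_B = 7)
Step 2: Count runs R = 8.
Step 3: Under H0 (random ordering), E[R] = 2*n_A*n_B/(n_A+n_B) + 1 = 2*7*7/14 + 1 = 8.0000.
        Var[R] = 2*n_A*n_B*(2*n_A*n_B - n_A - n_B) / ((n_A+n_B)^2 * (n_A+n_B-1)) = 8232/2548 = 3.2308.
        SD[R] = 1.7974.
Step 4: R = E[R], so z = 0 with no continuity correction.
Step 5: Two-sided p-value via normal approximation = 2*(1 - Phi(|z|)) = 1.000000.
Step 6: alpha = 0.1. fail to reject H0.

R = 8, z = 0.0000, p = 1.000000, fail to reject H0.


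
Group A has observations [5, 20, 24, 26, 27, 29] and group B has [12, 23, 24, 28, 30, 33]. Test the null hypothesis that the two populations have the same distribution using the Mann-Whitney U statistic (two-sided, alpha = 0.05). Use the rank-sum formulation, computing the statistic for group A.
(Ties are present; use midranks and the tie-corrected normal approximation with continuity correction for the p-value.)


Step 1: Combine and sort all 12 observations; assign midranks.
sorted (value, group): (5,X), (12,Y), (20,X), (23,Y), (24,X), (24,Y), (26,X), (27,X), (28,Y), (29,X), (30,Y), (33,Y)
ranks: 5->1, 12->2, 20->3, 23->4, 24->5.5, 24->5.5, 26->7, 27->8, 28->9, 29->10, 30->11, 33->12
Step 2: Rank sum for X: R1 = 1 + 3 + 5.5 + 7 + 8 + 10 = 34.5.
Step 3: U_X = R1 - n1(n1+1)/2 = 34.5 - 6*7/2 = 34.5 - 21 = 13.5.
       U_Y = n1*n2 - U_X = 36 - 13.5 = 22.5.
Step 4: Ties are present, so use the tie-corrected normal approximation (with continuity correction) for the p-value.
Step 5: p-value = 0.521110; compare to alpha = 0.05. fail to reject H0.

U_X = 13.5, p = 0.521110, fail to reject H0 at alpha = 0.05.


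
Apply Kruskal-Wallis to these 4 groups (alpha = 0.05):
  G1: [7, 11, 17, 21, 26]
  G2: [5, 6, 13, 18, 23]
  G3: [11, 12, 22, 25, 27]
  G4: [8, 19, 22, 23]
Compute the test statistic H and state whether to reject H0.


Step 1: Combine all N = 19 observations and assign midranks.
sorted (value, group, rank): (5,G2,1), (6,G2,2), (7,G1,3), (8,G4,4), (11,G1,5.5), (11,G3,5.5), (12,G3,7), (13,G2,8), (17,G1,9), (18,G2,10), (19,G4,11), (21,G1,12), (22,G3,13.5), (22,G4,13.5), (23,G2,15.5), (23,G4,15.5), (25,G3,17), (26,G1,18), (27,G3,19)
Step 2: Sum ranks within each group.
R_1 = 47.5 (n_1 = 5)
R_2 = 36.5 (n_2 = 5)
R_3 = 62 (n_3 = 5)
R_4 = 44 (n_4 = 4)
Step 3: H = 12/(N(N+1)) * sum(R_i^2/n_i) - 3(N+1)
     = 12/(19*20) * (47.5^2/5 + 36.5^2/5 + 62^2/5 + 44^2/4) - 3*20
     = 0.031579 * 1970.5 - 60
     = 2.226316.
Step 4: Ties present; correction factor C = 1 - 18/(19^3 - 19) = 0.997368. Corrected H = 2.226316 / 0.997368 = 2.232190.
Step 5: Under H0, H ~ chi^2(3); p-value = 0.525636.
Step 6: alpha = 0.05. fail to reject H0.

H = 2.2322, df = 3, p = 0.525636, fail to reject H0.


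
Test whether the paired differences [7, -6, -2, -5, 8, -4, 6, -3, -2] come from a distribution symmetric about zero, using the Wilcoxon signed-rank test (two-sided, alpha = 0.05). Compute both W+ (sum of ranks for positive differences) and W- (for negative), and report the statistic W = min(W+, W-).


Step 1: Drop any zero differences (none here) and take |d_i|.
|d| = [7, 6, 2, 5, 8, 4, 6, 3, 2]
Step 2: Midrank |d_i| (ties get averaged ranks).
ranks: |7|->8, |6|->6.5, |2|->1.5, |5|->5, |8|->9, |4|->4, |6|->6.5, |3|->3, |2|->1.5
Step 3: Attach original signs; sum ranks with positive sign and with negative sign.
W+ = 8 + 9 + 6.5 = 23.5
W- = 6.5 + 1.5 + 5 + 4 + 3 + 1.5 = 21.5
(Check: W+ + W- = 45 should equal n(n+1)/2 = 45.)
Step 4: Test statistic W = min(W+, W-) = 21.5.
Step 5: Ties in |d|, so use the tie-corrected normal approximation.
        E[W] = n(n+1)/4 = 9*10/4 = 22.5.
        Tie groups: |d|=2 (t=2), |d|=6 (t=2); sum(t^3 - t) = 12.
        Var[W] = n(n+1)(2n+1)/24 - sum(t^3-t)/48 = 1710/24 - 12/48 = 71.
        z = (W - E[W]) / sqrt(Var[W]) = (21.5 - 22.5) / 8.4261 = -0.1187.
        Two-sided p = 2*Phi(z) = 0.905530.
Step 6: alpha = 0.05. fail to reject H0.

W+ = 23.5, W- = 21.5, W = min = 21.5, p = 0.905530, fail to reject H0.


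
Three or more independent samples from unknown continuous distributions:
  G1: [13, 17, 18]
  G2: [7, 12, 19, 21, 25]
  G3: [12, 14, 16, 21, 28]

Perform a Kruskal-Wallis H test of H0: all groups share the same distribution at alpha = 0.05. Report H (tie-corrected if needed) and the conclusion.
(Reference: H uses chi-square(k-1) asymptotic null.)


Step 1: Combine all N = 13 observations and assign midranks.
sorted (value, group, rank): (7,G2,1), (12,G2,2.5), (12,G3,2.5), (13,G1,4), (14,G3,5), (16,G3,6), (17,G1,7), (18,G1,8), (19,G2,9), (21,G2,10.5), (21,G3,10.5), (25,G2,12), (28,G3,13)
Step 2: Sum ranks within each group.
R_1 = 19 (n_1 = 3)
R_2 = 35 (n_2 = 5)
R_3 = 37 (n_3 = 5)
Step 3: H = 12/(N(N+1)) * sum(R_i^2/n_i) - 3(N+1)
     = 12/(13*14) * (19^2/3 + 35^2/5 + 37^2/5) - 3*14
     = 0.065934 * 639.133 - 42
     = 0.140659.
Step 4: Ties present; correction factor C = 1 - 12/(13^3 - 13) = 0.994505. Corrected H = 0.140659 / 0.994505 = 0.141436.
Step 5: Under H0, H ~ chi^2(2); p-value = 0.931724.
Step 6: alpha = 0.05. fail to reject H0.

H = 0.1414, df = 2, p = 0.931724, fail to reject H0.


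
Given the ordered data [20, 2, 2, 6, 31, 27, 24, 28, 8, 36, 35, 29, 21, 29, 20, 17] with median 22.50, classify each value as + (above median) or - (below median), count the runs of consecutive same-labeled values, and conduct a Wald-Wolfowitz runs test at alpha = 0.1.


Step 1: Compute median = 22.50; label A = above, B = below.
Labels in order: BBBBAAAABAAABABB  (n_A = 8, n_B = 8)
Step 2: Count runs R = 7.
Step 3: Under H0 (random ordering), E[R] = 2*n_A*n_B/(n_A+n_B) + 1 = 2*8*8/16 + 1 = 9.0000.
        Var[R] = 2*n_A*n_B*(2*n_A*n_B - n_A - n_B) / ((n_A+n_B)^2 * (n_A+n_B-1)) = 14336/3840 = 3.7333.
        SD[R] = 1.9322.
Step 4: Continuity-corrected z = (R + 0.5 - E[R]) / SD[R] = (7 + 0.5 - 9.0000) / 1.9322 = -0.7763.
Step 5: Two-sided p-value via normal approximation = 2*(1 - Phi(|z|)) = 0.437558.
Step 6: alpha = 0.1. fail to reject H0.

R = 7, z = -0.7763, p = 0.437558, fail to reject H0.


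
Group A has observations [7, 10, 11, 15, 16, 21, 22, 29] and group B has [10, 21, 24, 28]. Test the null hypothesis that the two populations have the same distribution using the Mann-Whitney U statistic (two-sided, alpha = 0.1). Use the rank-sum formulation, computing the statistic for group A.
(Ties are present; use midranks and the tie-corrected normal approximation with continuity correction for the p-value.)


Step 1: Combine and sort all 12 observations; assign midranks.
sorted (value, group): (7,X), (10,X), (10,Y), (11,X), (15,X), (16,X), (21,X), (21,Y), (22,X), (24,Y), (28,Y), (29,X)
ranks: 7->1, 10->2.5, 10->2.5, 11->4, 15->5, 16->6, 21->7.5, 21->7.5, 22->9, 24->10, 28->11, 29->12
Step 2: Rank sum for X: R1 = 1 + 2.5 + 4 + 5 + 6 + 7.5 + 9 + 12 = 47.
Step 3: U_X = R1 - n1(n1+1)/2 = 47 - 8*9/2 = 47 - 36 = 11.
       U_Y = n1*n2 - U_X = 32 - 11 = 21.
Step 4: Ties are present, so use the tie-corrected normal approximation (with continuity correction) for the p-value.
Step 5: p-value = 0.443097; compare to alpha = 0.1. fail to reject H0.

U_X = 11, p = 0.443097, fail to reject H0 at alpha = 0.1.


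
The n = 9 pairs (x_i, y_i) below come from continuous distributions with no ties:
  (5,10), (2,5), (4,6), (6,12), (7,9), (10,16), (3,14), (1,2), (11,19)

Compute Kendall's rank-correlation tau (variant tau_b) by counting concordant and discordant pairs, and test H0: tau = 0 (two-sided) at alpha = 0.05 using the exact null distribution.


Step 1: Enumerate the 36 unordered pairs (i,j) with i<j and classify each by sign(x_j-x_i) * sign(y_j-y_i).
  (1,2):dx=-3,dy=-5->C; (1,3):dx=-1,dy=-4->C; (1,4):dx=+1,dy=+2->C; (1,5):dx=+2,dy=-1->D
  (1,6):dx=+5,dy=+6->C; (1,7):dx=-2,dy=+4->D; (1,8):dx=-4,dy=-8->C; (1,9):dx=+6,dy=+9->C
  (2,3):dx=+2,dy=+1->C; (2,4):dx=+4,dy=+7->C; (2,5):dx=+5,dy=+4->C; (2,6):dx=+8,dy=+11->C
  (2,7):dx=+1,dy=+9->C; (2,8):dx=-1,dy=-3->C; (2,9):dx=+9,dy=+14->C; (3,4):dx=+2,dy=+6->C
  (3,5):dx=+3,dy=+3->C; (3,6):dx=+6,dy=+10->C; (3,7):dx=-1,dy=+8->D; (3,8):dx=-3,dy=-4->C
  (3,9):dx=+7,dy=+13->C; (4,5):dx=+1,dy=-3->D; (4,6):dx=+4,dy=+4->C; (4,7):dx=-3,dy=+2->D
  (4,8):dx=-5,dy=-10->C; (4,9):dx=+5,dy=+7->C; (5,6):dx=+3,dy=+7->C; (5,7):dx=-4,dy=+5->D
  (5,8):dx=-6,dy=-7->C; (5,9):dx=+4,dy=+10->C; (6,7):dx=-7,dy=-2->C; (6,8):dx=-9,dy=-14->C
  (6,9):dx=+1,dy=+3->C; (7,8):dx=-2,dy=-12->C; (7,9):dx=+8,dy=+5->C; (8,9):dx=+10,dy=+17->C
Step 2: C = 30, D = 6, total pairs = 36.
Step 3: tau = (C - D)/(n(n-1)/2) = (30 - 6)/36 = 0.666667.
Step 4: Exact two-sided p-value (enumerate n! = 362880 permutations of y under H0): p = 0.012665.
Step 5: alpha = 0.05. reject H0.

tau_b = 0.6667 (C=30, D=6), p = 0.012665, reject H0.


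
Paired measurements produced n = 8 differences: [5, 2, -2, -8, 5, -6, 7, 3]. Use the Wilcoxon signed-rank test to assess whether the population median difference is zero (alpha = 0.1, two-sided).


Step 1: Drop any zero differences (none here) and take |d_i|.
|d| = [5, 2, 2, 8, 5, 6, 7, 3]
Step 2: Midrank |d_i| (ties get averaged ranks).
ranks: |5|->4.5, |2|->1.5, |2|->1.5, |8|->8, |5|->4.5, |6|->6, |7|->7, |3|->3
Step 3: Attach original signs; sum ranks with positive sign and with negative sign.
W+ = 4.5 + 1.5 + 4.5 + 7 + 3 = 20.5
W- = 1.5 + 8 + 6 = 15.5
(Check: W+ + W- = 36 should equal n(n+1)/2 = 36.)
Step 4: Test statistic W = min(W+, W-) = 15.5.
Step 5: Ties in |d|, so use the tie-corrected normal approximation.
        E[W] = n(n+1)/4 = 8*9/4 = 18.
        Tie groups: |d|=2 (t=2), |d|=5 (t=2); sum(t^3 - t) = 12.
        Var[W] = n(n+1)(2n+1)/24 - sum(t^3-t)/48 = 1224/24 - 12/48 = 50.75.
        z = (W - E[W]) / sqrt(Var[W]) = (15.5 - 18) / 7.1239 = -0.3509.
        Two-sided p = 2*Phi(z) = 0.725640.
Step 6: alpha = 0.1. fail to reject H0.

W+ = 20.5, W- = 15.5, W = min = 15.5, p = 0.725640, fail to reject H0.


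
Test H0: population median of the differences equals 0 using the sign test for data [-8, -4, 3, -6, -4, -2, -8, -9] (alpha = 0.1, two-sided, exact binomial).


Step 1: Discard zero differences. Original n = 8; n_eff = number of nonzero differences = 8.
Nonzero differences (with sign): -8, -4, +3, -6, -4, -2, -8, -9
Step 2: Count signs: positive = 1, negative = 7.
Step 3: Under H0: P(positive) = 0.5, so the number of positives S ~ Bin(8, 0.5).
Step 4: Two-sided exact p-value = sum of Bin(8,0.5) probabilities at or below the observed probability = 0.070312.
Step 5: alpha = 0.1. reject H0.

n_eff = 8, pos = 1, neg = 7, p = 0.070312, reject H0.


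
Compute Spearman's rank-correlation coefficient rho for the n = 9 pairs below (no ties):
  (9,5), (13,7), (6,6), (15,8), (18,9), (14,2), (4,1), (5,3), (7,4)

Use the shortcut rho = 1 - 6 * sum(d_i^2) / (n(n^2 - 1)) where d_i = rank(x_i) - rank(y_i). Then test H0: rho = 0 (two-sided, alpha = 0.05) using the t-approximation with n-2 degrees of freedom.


Step 1: Rank x and y separately (midranks; no ties here).
rank(x): 9->5, 13->6, 6->3, 15->8, 18->9, 14->7, 4->1, 5->2, 7->4
rank(y): 5->5, 7->7, 6->6, 8->8, 9->9, 2->2, 1->1, 3->3, 4->4
Step 2: d_i = R_x(i) - R_y(i); compute d_i^2.
  (5-5)^2=0, (6-7)^2=1, (3-6)^2=9, (8-8)^2=0, (9-9)^2=0, (7-2)^2=25, (1-1)^2=0, (2-3)^2=1, (4-4)^2=0
sum(d^2) = 36.
Step 3: rho = 1 - 6*36 / (9*(9^2 - 1)) = 1 - 216/720 = 0.700000.
Step 4: Under H0, t = rho * sqrt((n-2)/(1-rho^2)) = 2.5934 ~ t(7).
Step 5: Two-sided p-value from the t-distribution with 7 df = 0.035770.
Step 6: alpha = 0.05. reject H0.

rho = 0.7000, p = 0.035770, reject H0 at alpha = 0.05.


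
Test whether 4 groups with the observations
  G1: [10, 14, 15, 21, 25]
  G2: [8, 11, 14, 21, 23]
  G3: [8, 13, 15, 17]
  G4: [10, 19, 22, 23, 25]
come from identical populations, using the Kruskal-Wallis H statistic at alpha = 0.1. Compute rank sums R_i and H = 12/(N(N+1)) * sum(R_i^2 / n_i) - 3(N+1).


Step 1: Combine all N = 19 observations and assign midranks.
sorted (value, group, rank): (8,G2,1.5), (8,G3,1.5), (10,G1,3.5), (10,G4,3.5), (11,G2,5), (13,G3,6), (14,G1,7.5), (14,G2,7.5), (15,G1,9.5), (15,G3,9.5), (17,G3,11), (19,G4,12), (21,G1,13.5), (21,G2,13.5), (22,G4,15), (23,G2,16.5), (23,G4,16.5), (25,G1,18.5), (25,G4,18.5)
Step 2: Sum ranks within each group.
R_1 = 52.5 (n_1 = 5)
R_2 = 44 (n_2 = 5)
R_3 = 28 (n_3 = 4)
R_4 = 65.5 (n_4 = 5)
Step 3: H = 12/(N(N+1)) * sum(R_i^2/n_i) - 3(N+1)
     = 12/(19*20) * (52.5^2/5 + 44^2/5 + 28^2/4 + 65.5^2/5) - 3*20
     = 0.031579 * 1992.5 - 60
     = 2.921053.
Step 4: Ties present; correction factor C = 1 - 42/(19^3 - 19) = 0.993860. Corrected H = 2.921053 / 0.993860 = 2.939100.
Step 5: Under H0, H ~ chi^2(3); p-value = 0.401110.
Step 6: alpha = 0.1. fail to reject H0.

H = 2.9391, df = 3, p = 0.401110, fail to reject H0.


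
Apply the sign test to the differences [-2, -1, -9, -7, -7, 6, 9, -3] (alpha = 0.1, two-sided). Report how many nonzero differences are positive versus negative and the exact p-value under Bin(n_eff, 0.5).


Step 1: Discard zero differences. Original n = 8; n_eff = number of nonzero differences = 8.
Nonzero differences (with sign): -2, -1, -9, -7, -7, +6, +9, -3
Step 2: Count signs: positive = 2, negative = 6.
Step 3: Under H0: P(positive) = 0.5, so the number of positives S ~ Bin(8, 0.5).
Step 4: Two-sided exact p-value = sum of Bin(8,0.5) probabilities at or below the observed probability = 0.289062.
Step 5: alpha = 0.1. fail to reject H0.

n_eff = 8, pos = 2, neg = 6, p = 0.289062, fail to reject H0.


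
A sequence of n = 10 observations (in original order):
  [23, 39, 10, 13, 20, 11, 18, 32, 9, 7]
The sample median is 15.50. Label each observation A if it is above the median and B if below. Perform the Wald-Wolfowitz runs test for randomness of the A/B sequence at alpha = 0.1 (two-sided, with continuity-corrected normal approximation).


Step 1: Compute median = 15.50; label A = above, B = below.
Labels in order: AABBABAABB  (n_A = 5, n_B = 5)
Step 2: Count runs R = 6.
Step 3: Under H0 (random ordering), E[R] = 2*n_A*n_B/(n_A+n_B) + 1 = 2*5*5/10 + 1 = 6.0000.
        Var[R] = 2*n_A*n_B*(2*n_A*n_B - n_A - n_B) / ((n_A+n_B)^2 * (n_A+n_B-1)) = 2000/900 = 2.2222.
        SD[R] = 1.4907.
Step 4: R = E[R], so z = 0 with no continuity correction.
Step 5: Two-sided p-value via normal approximation = 2*(1 - Phi(|z|)) = 1.000000.
Step 6: alpha = 0.1. fail to reject H0.

R = 6, z = 0.0000, p = 1.000000, fail to reject H0.


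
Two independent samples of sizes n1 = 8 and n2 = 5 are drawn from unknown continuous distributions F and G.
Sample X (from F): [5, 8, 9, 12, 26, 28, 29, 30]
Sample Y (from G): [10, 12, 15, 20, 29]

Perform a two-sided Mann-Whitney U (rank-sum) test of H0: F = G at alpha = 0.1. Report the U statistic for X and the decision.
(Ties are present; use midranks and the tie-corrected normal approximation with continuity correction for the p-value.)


Step 1: Combine and sort all 13 observations; assign midranks.
sorted (value, group): (5,X), (8,X), (9,X), (10,Y), (12,X), (12,Y), (15,Y), (20,Y), (26,X), (28,X), (29,X), (29,Y), (30,X)
ranks: 5->1, 8->2, 9->3, 10->4, 12->5.5, 12->5.5, 15->7, 20->8, 26->9, 28->10, 29->11.5, 29->11.5, 30->13
Step 2: Rank sum for X: R1 = 1 + 2 + 3 + 5.5 + 9 + 10 + 11.5 + 13 = 55.
Step 3: U_X = R1 - n1(n1+1)/2 = 55 - 8*9/2 = 55 - 36 = 19.
       U_Y = n1*n2 - U_X = 40 - 19 = 21.
Step 4: Ties are present, so use the tie-corrected normal approximation (with continuity correction) for the p-value.
Step 5: p-value = 0.941492; compare to alpha = 0.1. fail to reject H0.

U_X = 19, p = 0.941492, fail to reject H0 at alpha = 0.1.


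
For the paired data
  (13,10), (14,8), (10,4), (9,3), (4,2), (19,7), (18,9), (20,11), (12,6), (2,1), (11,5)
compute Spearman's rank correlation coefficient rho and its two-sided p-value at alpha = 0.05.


Step 1: Rank x and y separately (midranks; no ties here).
rank(x): 13->7, 14->8, 10->4, 9->3, 4->2, 19->10, 18->9, 20->11, 12->6, 2->1, 11->5
rank(y): 10->10, 8->8, 4->4, 3->3, 2->2, 7->7, 9->9, 11->11, 6->6, 1->1, 5->5
Step 2: d_i = R_x(i) - R_y(i); compute d_i^2.
  (7-10)^2=9, (8-8)^2=0, (4-4)^2=0, (3-3)^2=0, (2-2)^2=0, (10-7)^2=9, (9-9)^2=0, (11-11)^2=0, (6-6)^2=0, (1-1)^2=0, (5-5)^2=0
sum(d^2) = 18.
Step 3: rho = 1 - 6*18 / (11*(11^2 - 1)) = 1 - 108/1320 = 0.918182.
Step 4: Under H0, t = rho * sqrt((n-2)/(1-rho^2)) = 6.9531 ~ t(9).
Step 5: Two-sided p-value from the t-distribution with 9 df = 0.000067.
Step 6: alpha = 0.05. reject H0.

rho = 0.9182, p = 0.000067, reject H0 at alpha = 0.05.


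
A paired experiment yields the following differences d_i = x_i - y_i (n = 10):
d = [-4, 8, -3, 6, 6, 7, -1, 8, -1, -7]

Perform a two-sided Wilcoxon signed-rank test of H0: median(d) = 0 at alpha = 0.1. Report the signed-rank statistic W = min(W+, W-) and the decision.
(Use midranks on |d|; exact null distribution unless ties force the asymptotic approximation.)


Step 1: Drop any zero differences (none here) and take |d_i|.
|d| = [4, 8, 3, 6, 6, 7, 1, 8, 1, 7]
Step 2: Midrank |d_i| (ties get averaged ranks).
ranks: |4|->4, |8|->9.5, |3|->3, |6|->5.5, |6|->5.5, |7|->7.5, |1|->1.5, |8|->9.5, |1|->1.5, |7|->7.5
Step 3: Attach original signs; sum ranks with positive sign and with negative sign.
W+ = 9.5 + 5.5 + 5.5 + 7.5 + 9.5 = 37.5
W- = 4 + 3 + 1.5 + 1.5 + 7.5 = 17.5
(Check: W+ + W- = 55 should equal n(n+1)/2 = 55.)
Step 4: Test statistic W = min(W+, W-) = 17.5.
Step 5: Ties in |d|, so use the tie-corrected normal approximation.
        E[W] = n(n+1)/4 = 10*11/4 = 27.5.
        Tie groups: |d|=1 (t=2), |d|=6 (t=2), |d|=7 (t=2), |d|=8 (t=2); sum(t^3 - t) = 24.
        Var[W] = n(n+1)(2n+1)/24 - sum(t^3-t)/48 = 2310/24 - 24/48 = 95.75.
        z = (W - E[W]) / sqrt(Var[W]) = (17.5 - 27.5) / 9.7852 = -1.0220.
        Two-sided p = 2*Phi(z) = 0.306803.
Step 6: alpha = 0.1. fail to reject H0.

W+ = 37.5, W- = 17.5, W = min = 17.5, p = 0.306803, fail to reject H0.


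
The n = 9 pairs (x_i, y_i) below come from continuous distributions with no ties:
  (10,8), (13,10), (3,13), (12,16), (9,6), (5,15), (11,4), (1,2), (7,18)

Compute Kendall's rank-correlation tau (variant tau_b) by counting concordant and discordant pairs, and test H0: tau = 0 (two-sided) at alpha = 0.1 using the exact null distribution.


Step 1: Enumerate the 36 unordered pairs (i,j) with i<j and classify each by sign(x_j-x_i) * sign(y_j-y_i).
  (1,2):dx=+3,dy=+2->C; (1,3):dx=-7,dy=+5->D; (1,4):dx=+2,dy=+8->C; (1,5):dx=-1,dy=-2->C
  (1,6):dx=-5,dy=+7->D; (1,7):dx=+1,dy=-4->D; (1,8):dx=-9,dy=-6->C; (1,9):dx=-3,dy=+10->D
  (2,3):dx=-10,dy=+3->D; (2,4):dx=-1,dy=+6->D; (2,5):dx=-4,dy=-4->C; (2,6):dx=-8,dy=+5->D
  (2,7):dx=-2,dy=-6->C; (2,8):dx=-12,dy=-8->C; (2,9):dx=-6,dy=+8->D; (3,4):dx=+9,dy=+3->C
  (3,5):dx=+6,dy=-7->D; (3,6):dx=+2,dy=+2->C; (3,7):dx=+8,dy=-9->D; (3,8):dx=-2,dy=-11->C
  (3,9):dx=+4,dy=+5->C; (4,5):dx=-3,dy=-10->C; (4,6):dx=-7,dy=-1->C; (4,7):dx=-1,dy=-12->C
  (4,8):dx=-11,dy=-14->C; (4,9):dx=-5,dy=+2->D; (5,6):dx=-4,dy=+9->D; (5,7):dx=+2,dy=-2->D
  (5,8):dx=-8,dy=-4->C; (5,9):dx=-2,dy=+12->D; (6,7):dx=+6,dy=-11->D; (6,8):dx=-4,dy=-13->C
  (6,9):dx=+2,dy=+3->C; (7,8):dx=-10,dy=-2->C; (7,9):dx=-4,dy=+14->D; (8,9):dx=+6,dy=+16->C
Step 2: C = 20, D = 16, total pairs = 36.
Step 3: tau = (C - D)/(n(n-1)/2) = (20 - 16)/36 = 0.111111.
Step 4: Exact two-sided p-value (enumerate n! = 362880 permutations of y under H0): p = 0.761414.
Step 5: alpha = 0.1. fail to reject H0.

tau_b = 0.1111 (C=20, D=16), p = 0.761414, fail to reject H0.


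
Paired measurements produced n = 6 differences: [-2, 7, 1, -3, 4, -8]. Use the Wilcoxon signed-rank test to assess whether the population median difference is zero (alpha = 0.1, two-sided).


Step 1: Drop any zero differences (none here) and take |d_i|.
|d| = [2, 7, 1, 3, 4, 8]
Step 2: Midrank |d_i| (ties get averaged ranks).
ranks: |2|->2, |7|->5, |1|->1, |3|->3, |4|->4, |8|->6
Step 3: Attach original signs; sum ranks with positive sign and with negative sign.
W+ = 5 + 1 + 4 = 10
W- = 2 + 3 + 6 = 11
(Check: W+ + W- = 21 should equal n(n+1)/2 = 21.)
Step 4: Test statistic W = min(W+, W-) = 10.
Step 5: No ties, so the exact null distribution over the 2^6 = 64 sign assignments gives the two-sided p-value = 1.000000.
Step 6: alpha = 0.1. fail to reject H0.

W+ = 10, W- = 11, W = min = 10, p = 1.000000, fail to reject H0.


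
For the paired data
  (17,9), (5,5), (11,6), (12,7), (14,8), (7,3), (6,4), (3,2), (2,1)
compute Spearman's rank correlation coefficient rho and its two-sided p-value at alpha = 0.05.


Step 1: Rank x and y separately (midranks; no ties here).
rank(x): 17->9, 5->3, 11->6, 12->7, 14->8, 7->5, 6->4, 3->2, 2->1
rank(y): 9->9, 5->5, 6->6, 7->7, 8->8, 3->3, 4->4, 2->2, 1->1
Step 2: d_i = R_x(i) - R_y(i); compute d_i^2.
  (9-9)^2=0, (3-5)^2=4, (6-6)^2=0, (7-7)^2=0, (8-8)^2=0, (5-3)^2=4, (4-4)^2=0, (2-2)^2=0, (1-1)^2=0
sum(d^2) = 8.
Step 3: rho = 1 - 6*8 / (9*(9^2 - 1)) = 1 - 48/720 = 0.933333.
Step 4: Under H0, t = rho * sqrt((n-2)/(1-rho^2)) = 6.8783 ~ t(7).
Step 5: Two-sided p-value from the t-distribution with 7 df = 0.000236.
Step 6: alpha = 0.05. reject H0.

rho = 0.9333, p = 0.000236, reject H0 at alpha = 0.05.
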